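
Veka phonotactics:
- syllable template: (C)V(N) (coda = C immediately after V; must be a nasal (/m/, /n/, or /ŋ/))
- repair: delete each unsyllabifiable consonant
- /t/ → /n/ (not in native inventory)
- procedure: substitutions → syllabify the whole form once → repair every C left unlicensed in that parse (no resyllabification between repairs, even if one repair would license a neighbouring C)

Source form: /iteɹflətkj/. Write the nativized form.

Substitution: /t/ → /n/, giving /ineɹflənkj/.
Syllabifying with onset maximization leaves /ɹ/, /f/, /k/, /j/ stranded (only a nasal (/m/, /n/, or /ŋ/) is licensed in coda position; onsets are limited to one consonant).
Deleting the stranded consonants removes /ɹ/, /f/, /k/, /j/.

inelən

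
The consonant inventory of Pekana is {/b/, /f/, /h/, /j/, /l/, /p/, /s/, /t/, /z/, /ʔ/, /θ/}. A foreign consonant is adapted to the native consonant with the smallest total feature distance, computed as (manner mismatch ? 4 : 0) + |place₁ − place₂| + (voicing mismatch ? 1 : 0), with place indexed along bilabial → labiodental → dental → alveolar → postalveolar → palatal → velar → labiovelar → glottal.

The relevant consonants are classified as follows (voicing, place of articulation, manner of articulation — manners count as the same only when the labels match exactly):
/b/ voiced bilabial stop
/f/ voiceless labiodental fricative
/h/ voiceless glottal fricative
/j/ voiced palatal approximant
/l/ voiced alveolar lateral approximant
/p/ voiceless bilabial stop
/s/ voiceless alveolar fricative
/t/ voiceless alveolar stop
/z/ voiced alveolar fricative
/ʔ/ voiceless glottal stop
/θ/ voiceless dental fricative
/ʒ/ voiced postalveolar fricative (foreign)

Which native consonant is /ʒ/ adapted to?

/z/ is closest: same manner (fricative), place distance 1 (postalveolar→alveolar), same voicing; total 1. Next closest is /s/ at distance 2.

z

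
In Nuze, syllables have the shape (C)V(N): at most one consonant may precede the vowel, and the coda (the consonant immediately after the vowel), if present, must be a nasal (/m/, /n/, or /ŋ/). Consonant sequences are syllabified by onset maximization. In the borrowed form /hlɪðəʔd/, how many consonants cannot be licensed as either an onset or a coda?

The consonants /h/, /ʔ/, /d/ cannot be parsed into a legal (C)V(N) syllable (only a nasal (/m/, /n/, or /ŋ/) is licensed in coda position; onsets are limited to one consonant).

3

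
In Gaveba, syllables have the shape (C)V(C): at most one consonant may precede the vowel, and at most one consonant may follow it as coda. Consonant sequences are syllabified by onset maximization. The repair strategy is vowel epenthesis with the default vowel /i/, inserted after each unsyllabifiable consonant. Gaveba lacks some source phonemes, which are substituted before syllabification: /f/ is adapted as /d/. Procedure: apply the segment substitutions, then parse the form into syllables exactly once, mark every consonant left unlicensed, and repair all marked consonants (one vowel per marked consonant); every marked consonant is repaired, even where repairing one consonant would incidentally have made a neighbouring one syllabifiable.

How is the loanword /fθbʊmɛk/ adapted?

Substitution: /f/ → /d/, giving /dθbʊmɛk/.
Under (C)V(C), the unsyllabifiable consonants are /d/, /θ/ (at most one coda consonant is licensed; onsets are limited to one consonant).
Each unlicensed consonant becomes the onset of a new syllable: /d/ → /di/, /θ/ → /θi/.

diθibʊmɛk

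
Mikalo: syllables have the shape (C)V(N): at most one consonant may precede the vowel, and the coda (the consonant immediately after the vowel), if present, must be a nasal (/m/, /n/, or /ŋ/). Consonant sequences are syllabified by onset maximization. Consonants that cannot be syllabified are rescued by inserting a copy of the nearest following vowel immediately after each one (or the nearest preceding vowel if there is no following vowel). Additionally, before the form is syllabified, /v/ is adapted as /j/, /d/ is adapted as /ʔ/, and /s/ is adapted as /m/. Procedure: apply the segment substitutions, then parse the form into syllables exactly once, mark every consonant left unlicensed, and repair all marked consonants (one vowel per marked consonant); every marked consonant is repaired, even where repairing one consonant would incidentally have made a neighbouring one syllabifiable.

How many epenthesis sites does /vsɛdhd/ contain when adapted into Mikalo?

4

After substitution the input is /jmɛʔhʔ/.
The unsyllabifiable consonants are /j/, /ʔ/, /h/, /ʔ/; each receives one epenthetic vowel.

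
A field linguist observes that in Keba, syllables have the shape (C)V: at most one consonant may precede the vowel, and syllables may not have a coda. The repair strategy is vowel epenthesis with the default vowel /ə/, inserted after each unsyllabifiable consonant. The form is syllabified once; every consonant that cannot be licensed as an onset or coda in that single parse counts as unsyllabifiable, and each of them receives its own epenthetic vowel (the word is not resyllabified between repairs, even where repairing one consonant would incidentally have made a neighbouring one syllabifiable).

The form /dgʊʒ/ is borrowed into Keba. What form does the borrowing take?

dəgʊʒə

The consonants /d/, /ʒ/ cannot be parsed into a legal (C)V syllable (no codas are permitted; onsets are limited to one consonant).
Inserting the epenthetic vowel yields /d/ → /də/, /ʒ/ → /ʒə/.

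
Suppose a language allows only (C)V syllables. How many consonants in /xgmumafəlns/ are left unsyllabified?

5

The consonants /x/, /g/, /l/, /n/, /s/ cannot be parsed into a legal (C)V syllable (no codas are permitted; onsets are limited to one consonant).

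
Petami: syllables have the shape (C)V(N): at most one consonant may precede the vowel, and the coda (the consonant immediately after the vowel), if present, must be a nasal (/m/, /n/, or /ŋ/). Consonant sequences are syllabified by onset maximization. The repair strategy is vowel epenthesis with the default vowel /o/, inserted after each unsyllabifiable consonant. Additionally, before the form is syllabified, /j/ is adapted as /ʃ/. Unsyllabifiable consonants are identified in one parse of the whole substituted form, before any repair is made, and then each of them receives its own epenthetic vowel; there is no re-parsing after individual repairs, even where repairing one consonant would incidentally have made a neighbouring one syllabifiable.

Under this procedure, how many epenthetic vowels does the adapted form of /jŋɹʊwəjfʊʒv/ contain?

5

After substitution the input is /ʃŋɹʊwəʃfʊʒv/.
The unsyllabifiable consonants are /ʃ/, /ŋ/, /ʃ/, /ʒ/, /v/; each receives one epenthetic vowel.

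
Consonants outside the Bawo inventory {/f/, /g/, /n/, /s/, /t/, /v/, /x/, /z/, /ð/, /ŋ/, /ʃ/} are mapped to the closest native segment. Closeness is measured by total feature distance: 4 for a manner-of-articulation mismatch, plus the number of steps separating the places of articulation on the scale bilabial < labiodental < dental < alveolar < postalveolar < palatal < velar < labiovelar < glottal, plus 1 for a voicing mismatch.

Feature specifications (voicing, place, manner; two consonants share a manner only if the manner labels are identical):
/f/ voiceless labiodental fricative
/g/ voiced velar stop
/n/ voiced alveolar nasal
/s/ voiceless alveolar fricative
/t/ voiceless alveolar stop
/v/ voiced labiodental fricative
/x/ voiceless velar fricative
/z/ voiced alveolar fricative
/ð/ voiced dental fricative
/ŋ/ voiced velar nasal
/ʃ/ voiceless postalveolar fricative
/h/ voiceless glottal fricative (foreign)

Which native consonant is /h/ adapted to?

/x/ is closest: same manner (fricative), place distance 2 (glottal→velar), same voicing; total 2. Next closest is /ʃ/ at distance 4.

x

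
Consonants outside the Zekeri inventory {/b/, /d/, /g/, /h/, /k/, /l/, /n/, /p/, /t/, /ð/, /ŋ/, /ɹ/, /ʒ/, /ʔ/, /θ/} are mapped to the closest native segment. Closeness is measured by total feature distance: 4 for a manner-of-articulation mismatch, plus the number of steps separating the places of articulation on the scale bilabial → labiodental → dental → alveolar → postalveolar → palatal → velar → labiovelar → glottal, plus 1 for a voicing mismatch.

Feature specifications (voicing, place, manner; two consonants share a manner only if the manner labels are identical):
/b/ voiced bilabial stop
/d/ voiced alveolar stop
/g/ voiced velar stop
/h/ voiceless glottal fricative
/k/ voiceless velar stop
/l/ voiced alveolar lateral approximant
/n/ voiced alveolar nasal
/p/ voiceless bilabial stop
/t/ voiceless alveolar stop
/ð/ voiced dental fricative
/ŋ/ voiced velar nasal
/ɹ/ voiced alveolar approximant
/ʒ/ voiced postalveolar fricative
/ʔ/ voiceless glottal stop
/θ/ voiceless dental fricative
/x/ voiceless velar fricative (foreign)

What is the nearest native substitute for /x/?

h

/h/ is closest: same manner (fricative), place distance 2 (velar→glottal), same voicing; total 2. Next closest is /ʒ/ at distance 3.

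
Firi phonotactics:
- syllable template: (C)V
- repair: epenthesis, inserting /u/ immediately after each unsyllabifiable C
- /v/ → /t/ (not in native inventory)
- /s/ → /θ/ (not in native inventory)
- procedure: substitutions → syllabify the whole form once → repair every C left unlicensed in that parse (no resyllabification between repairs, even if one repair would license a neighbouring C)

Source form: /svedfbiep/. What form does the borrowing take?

Substitution: /s/ → /θ/, /v/ → /t/, giving /θtedfbiep/.
Under (C)V, the unsyllabifiable consonants are /θ/, /d/, /f/, /p/ (no codas are permitted; onsets are limited to one consonant).
Epenthesis after each stranded consonant: /θ/ → /θu/, /d/ → /du/, /f/ → /fu/, /p/ → /pu/.

θutedufubiepu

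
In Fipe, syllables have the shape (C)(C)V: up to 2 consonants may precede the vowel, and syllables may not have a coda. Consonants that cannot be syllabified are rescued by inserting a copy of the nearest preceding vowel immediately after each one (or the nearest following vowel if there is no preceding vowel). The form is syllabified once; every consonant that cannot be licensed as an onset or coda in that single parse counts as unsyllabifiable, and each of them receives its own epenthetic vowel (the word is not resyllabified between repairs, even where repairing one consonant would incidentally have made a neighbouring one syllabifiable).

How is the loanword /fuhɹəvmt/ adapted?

fuhɹəvəmətə

Under (C)(C)V, the unsyllabifiable consonants are /v/, /m/, /t/ (no codas are permitted; onsets may contain at most 2 consonants).
Inserting the epenthetic vowel yields /v/ → /və/, /m/ → /mə/, /t/ → /tə/.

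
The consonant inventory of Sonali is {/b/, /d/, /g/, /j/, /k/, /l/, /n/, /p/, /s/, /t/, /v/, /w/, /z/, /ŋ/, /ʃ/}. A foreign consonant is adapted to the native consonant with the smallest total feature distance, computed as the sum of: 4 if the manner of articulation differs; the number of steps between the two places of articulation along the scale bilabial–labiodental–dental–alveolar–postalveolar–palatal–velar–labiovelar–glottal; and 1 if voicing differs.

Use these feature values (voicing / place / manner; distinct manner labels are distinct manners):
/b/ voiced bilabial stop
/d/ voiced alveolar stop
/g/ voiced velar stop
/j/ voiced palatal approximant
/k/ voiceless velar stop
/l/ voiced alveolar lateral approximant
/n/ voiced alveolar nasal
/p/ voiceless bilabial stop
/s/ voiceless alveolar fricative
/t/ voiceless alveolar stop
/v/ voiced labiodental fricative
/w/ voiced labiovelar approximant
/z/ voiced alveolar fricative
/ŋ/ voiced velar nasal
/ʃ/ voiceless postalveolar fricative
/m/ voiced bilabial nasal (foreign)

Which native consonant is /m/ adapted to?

/n/ is closest: same manner (nasal), place distance 3 (bilabial→alveolar), same voicing; total 3. Next closest is /b/ at distance 4.

n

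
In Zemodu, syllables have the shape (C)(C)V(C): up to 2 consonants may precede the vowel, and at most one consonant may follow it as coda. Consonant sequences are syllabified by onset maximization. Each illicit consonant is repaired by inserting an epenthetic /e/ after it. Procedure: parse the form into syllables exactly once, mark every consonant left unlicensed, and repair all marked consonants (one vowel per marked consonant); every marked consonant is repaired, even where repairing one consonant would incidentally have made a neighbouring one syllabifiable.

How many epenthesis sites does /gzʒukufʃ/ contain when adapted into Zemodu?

2

The unsyllabifiable consonants are /g/, /ʃ/; each receives one epenthetic vowel.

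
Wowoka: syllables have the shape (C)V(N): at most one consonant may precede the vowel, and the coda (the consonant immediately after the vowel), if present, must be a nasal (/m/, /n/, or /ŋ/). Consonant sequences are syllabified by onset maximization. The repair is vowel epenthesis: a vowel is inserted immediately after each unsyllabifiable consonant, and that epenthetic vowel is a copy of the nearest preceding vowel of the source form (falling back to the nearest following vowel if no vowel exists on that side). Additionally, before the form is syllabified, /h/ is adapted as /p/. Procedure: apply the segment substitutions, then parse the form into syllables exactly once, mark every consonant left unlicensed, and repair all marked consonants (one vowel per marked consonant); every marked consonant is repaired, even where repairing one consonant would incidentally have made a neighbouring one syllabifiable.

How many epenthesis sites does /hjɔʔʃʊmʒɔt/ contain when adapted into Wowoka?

3

After substitution the input is /pjɔʔʃʊmʒɔt/.
The unsyllabifiable consonants are /p/, /ʔ/, /t/; each receives one epenthetic vowel.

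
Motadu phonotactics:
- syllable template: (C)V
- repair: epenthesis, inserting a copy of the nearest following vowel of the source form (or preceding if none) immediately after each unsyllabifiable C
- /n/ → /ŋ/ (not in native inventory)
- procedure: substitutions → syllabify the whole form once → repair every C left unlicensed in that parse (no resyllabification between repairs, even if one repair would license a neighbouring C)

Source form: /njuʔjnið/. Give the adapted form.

ŋujuʔijiŋiði

Substitution: /n/ → /ŋ/, giving /ŋjuʔjŋið/.
Syllabifying with onset maximization leaves /ŋ/, /ʔ/, /j/, /ð/ stranded (no codas are permitted; onsets are limited to one consonant).
Inserting the epenthetic vowel yields /ŋ/ → /ŋu/, /ʔ/ → /ʔi/, /j/ → /ji/, /ð/ → /ði/.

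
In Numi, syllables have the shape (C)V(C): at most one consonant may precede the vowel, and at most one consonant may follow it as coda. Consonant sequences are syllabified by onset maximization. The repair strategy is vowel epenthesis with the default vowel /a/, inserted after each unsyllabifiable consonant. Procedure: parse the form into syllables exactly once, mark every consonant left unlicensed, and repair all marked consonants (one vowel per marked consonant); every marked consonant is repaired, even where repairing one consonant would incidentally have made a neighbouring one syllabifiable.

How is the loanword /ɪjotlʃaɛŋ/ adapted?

ɪjotlaʃaɛŋ

Syllabifying with onset maximization leaves /l/ stranded (at most one coda consonant is licensed; onsets are limited to one consonant).
Each unlicensed consonant becomes the onset of a new syllable: /l/ → /la/.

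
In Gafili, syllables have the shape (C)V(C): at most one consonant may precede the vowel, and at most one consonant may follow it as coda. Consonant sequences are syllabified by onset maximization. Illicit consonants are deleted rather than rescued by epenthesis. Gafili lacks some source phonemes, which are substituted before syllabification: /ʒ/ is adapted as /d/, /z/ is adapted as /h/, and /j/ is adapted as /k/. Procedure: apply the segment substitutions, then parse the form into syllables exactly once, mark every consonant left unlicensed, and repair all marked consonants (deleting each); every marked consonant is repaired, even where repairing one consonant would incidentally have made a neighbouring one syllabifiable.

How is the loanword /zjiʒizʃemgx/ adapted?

Substitution: /z/ → /h/, /j/ → /k/, /ʒ/ → /d/, giving /hkidihʃemgx/.
Under (C)V(C), the unsyllabifiable consonants are /h/, /g/, /x/ (at most one coda consonant is licensed; onsets are limited to one consonant).
Deletion applies to /h/, /g/, /x/.

kidihʃem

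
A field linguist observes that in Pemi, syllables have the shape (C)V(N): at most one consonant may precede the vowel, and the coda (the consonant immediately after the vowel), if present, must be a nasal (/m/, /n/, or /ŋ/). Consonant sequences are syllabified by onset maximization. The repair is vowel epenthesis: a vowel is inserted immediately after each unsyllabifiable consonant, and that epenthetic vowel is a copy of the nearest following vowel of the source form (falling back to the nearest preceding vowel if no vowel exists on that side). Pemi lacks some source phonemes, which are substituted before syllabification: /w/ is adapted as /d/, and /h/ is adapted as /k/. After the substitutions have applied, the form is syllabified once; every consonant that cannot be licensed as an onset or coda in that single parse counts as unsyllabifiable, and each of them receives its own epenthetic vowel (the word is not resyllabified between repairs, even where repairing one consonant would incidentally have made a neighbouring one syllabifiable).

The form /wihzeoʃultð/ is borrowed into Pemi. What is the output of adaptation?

dikezeoʃulutuðu

Substitution: /w/ → /d/, /h/ → /k/, giving /dikzeoʃultð/.
Syllabifying with onset maximization leaves /k/, /l/, /t/, /ð/ stranded (only a nasal (/m/, /n/, or /ŋ/) is licensed in coda position; onsets are limited to one consonant).
Each unlicensed consonant becomes the onset of a new syllable: /k/ → /ke/, /l/ → /lu/, /t/ → /tu/, /ð/ → /ðu/.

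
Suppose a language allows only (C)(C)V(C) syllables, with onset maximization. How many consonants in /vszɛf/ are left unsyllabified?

Under (C)(C)V(C), the unsyllabifiable consonants are /v/ (at most one coda consonant is licensed; onsets may contain at most 2 consonants).

1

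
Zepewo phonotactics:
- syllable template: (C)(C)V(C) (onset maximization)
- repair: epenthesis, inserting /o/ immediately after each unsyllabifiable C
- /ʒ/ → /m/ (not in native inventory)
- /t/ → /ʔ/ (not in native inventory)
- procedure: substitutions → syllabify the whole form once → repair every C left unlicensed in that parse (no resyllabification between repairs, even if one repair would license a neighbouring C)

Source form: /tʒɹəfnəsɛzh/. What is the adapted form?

Substitution: /t/ → /ʔ/, /ʒ/ → /m/, giving /ʔmɹəfnəsɛzh/.
Syllabifying with onset maximization leaves /ʔ/, /h/ stranded (at most one coda consonant is licensed; onsets may contain at most 2 consonants).
Epenthesis after each stranded consonant: /ʔ/ → /ʔo/, /h/ → /ho/.

ʔomɹəfnəsɛzho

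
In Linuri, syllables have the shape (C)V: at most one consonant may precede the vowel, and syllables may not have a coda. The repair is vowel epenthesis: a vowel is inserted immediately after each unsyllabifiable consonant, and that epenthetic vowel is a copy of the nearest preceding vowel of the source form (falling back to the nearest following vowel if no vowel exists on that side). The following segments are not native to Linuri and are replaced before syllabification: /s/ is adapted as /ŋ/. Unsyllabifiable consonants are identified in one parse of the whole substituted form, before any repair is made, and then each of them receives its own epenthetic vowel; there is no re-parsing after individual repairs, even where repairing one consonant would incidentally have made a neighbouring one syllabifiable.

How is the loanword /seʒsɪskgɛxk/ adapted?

Substitution: /s/ → /ŋ/, giving /ŋeʒŋɪŋkgɛxk/.
The consonants /ʒ/, /ŋ/, /k/, /x/, /k/ cannot be parsed into a legal (C)V syllable (no codas are permitted; onsets are limited to one consonant).
Inserting the epenthetic vowel yields /ʒ/ → /ʒe/, /ŋ/ → /ŋɪ/, /k/ → /kɪ/, /x/ → /xɛ/, /k/ → /kɛ/.

ŋeʒeŋɪŋɪkɪgɛxɛkɛ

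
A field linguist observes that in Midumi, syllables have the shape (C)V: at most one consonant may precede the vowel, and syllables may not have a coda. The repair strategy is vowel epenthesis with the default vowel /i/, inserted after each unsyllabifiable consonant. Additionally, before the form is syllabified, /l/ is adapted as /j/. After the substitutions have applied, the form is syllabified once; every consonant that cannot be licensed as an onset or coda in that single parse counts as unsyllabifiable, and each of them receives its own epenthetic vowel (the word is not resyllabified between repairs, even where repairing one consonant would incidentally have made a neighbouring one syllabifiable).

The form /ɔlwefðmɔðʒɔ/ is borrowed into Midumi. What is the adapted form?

ɔjiwefiðimɔðiʒɔ

Substitution: /l/ → /j/, giving /ɔjwefðmɔðʒɔ/.
Syllabifying with onset maximization leaves /j/, /f/, /ð/, /ð/ stranded (no codas are permitted; onsets are limited to one consonant).
Inserting the epenthetic vowel yields /j/ → /ji/, /f/ → /fi/, /ð/ → /ði/, /ð/ → /ði/.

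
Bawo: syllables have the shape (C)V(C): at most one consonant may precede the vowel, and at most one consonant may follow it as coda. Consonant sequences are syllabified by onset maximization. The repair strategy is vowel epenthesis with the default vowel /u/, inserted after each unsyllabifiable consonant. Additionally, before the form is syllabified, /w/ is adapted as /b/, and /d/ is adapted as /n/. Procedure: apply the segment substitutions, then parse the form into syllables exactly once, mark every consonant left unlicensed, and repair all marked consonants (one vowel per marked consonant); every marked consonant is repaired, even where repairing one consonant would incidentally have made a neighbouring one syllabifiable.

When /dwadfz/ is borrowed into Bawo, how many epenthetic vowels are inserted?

3

After substitution the input is /nbanfz/.
The unsyllabifiable consonants are /n/, /f/, /z/; each receives one epenthetic vowel.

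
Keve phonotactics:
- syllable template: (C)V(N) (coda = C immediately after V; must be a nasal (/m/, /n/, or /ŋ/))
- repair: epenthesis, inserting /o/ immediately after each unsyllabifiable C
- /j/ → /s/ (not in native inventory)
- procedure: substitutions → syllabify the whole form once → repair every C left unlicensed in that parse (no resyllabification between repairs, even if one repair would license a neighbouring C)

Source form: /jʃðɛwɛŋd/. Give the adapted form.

Substitution: /j/ → /s/, giving /sʃðɛwɛŋd/.
Syllabifying with onset maximization leaves /s/, /ʃ/, /d/ stranded (only a nasal (/m/, /n/, or /ŋ/) is licensed in coda position; onsets are limited to one consonant).
Inserting the epenthetic vowel yields /s/ → /so/, /ʃ/ → /ʃo/, /d/ → /do/.

soʃoðɛwɛŋdo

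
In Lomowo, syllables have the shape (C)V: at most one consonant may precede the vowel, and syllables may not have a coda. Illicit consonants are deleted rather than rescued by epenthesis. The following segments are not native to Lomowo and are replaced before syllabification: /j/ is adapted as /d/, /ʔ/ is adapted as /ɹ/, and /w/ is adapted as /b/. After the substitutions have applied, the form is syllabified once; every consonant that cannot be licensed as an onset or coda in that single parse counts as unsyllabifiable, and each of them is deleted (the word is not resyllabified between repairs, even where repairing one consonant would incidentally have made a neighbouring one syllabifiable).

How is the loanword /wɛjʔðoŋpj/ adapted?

Substitution: /w/ → /b/, /j/ → /d/, /ʔ/ → /ɹ/, giving /bɛdɹðoŋpd/.
The consonants /d/, /ɹ/, /ŋ/, /p/, /d/ cannot be parsed into a legal (C)V syllable (no codas are permitted; onsets are limited to one consonant).
Each unlicensed consonant is deleted: /d/, /ɹ/, /ŋ/, /p/, /d/.

bɛðo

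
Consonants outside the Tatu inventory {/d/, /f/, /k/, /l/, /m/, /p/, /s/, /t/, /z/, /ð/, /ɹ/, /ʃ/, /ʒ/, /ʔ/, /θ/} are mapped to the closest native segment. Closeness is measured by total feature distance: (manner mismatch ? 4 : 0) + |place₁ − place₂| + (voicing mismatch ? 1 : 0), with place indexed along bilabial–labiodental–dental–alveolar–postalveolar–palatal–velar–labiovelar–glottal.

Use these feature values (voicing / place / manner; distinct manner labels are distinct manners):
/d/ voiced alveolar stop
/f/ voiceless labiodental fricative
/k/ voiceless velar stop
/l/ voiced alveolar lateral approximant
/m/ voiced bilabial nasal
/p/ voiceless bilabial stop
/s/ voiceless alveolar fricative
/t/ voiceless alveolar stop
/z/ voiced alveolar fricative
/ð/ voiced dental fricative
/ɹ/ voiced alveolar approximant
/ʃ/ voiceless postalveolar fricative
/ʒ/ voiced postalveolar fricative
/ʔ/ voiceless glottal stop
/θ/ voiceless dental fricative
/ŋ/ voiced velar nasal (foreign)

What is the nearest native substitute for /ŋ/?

k

/k/ is closest: manner differs (nasal→stop, +4), place distance 0 (velar→velar), voicing differs (+1); total 5. Next closest is /m/ at distance 6.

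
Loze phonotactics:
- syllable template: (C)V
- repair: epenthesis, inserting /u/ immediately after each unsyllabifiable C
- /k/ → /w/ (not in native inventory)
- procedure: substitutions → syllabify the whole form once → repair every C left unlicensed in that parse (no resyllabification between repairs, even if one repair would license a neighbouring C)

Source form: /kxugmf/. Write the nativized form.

wuxugumufu

Substitution: /k/ → /w/, giving /wxugmf/.
Syllabifying with onset maximization leaves /w/, /g/, /m/, /f/ stranded (no codas are permitted; onsets are limited to one consonant).
Each unlicensed consonant becomes the onset of a new syllable: /w/ → /wu/, /g/ → /gu/, /m/ → /mu/, /f/ → /fu/.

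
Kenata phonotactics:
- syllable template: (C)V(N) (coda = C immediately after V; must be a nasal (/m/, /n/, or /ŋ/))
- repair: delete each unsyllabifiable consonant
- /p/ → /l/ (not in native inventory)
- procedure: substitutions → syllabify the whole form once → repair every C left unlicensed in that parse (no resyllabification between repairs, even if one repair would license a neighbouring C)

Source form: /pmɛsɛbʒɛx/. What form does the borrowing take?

mɛsɛʒɛ

Substitution: /p/ → /l/, giving /lmɛsɛbʒɛx/.
Syllabifying with onset maximization leaves /l/, /b/, /x/ stranded (only a nasal (/m/, /n/, or /ŋ/) is licensed in coda position; onsets are limited to one consonant).
Deletion applies to /l/, /b/, /x/.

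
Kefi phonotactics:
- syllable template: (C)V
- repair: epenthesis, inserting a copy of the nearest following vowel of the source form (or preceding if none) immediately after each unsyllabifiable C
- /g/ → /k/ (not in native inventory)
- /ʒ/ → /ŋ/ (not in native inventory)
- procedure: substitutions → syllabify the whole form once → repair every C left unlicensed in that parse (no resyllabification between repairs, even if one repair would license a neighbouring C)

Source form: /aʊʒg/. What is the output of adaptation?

aʊŋʊkʊ

Substitution: /ʒ/ → /ŋ/, /g/ → /k/, giving /aʊŋk/.
Syllabifying with onset maximization leaves /ŋ/, /k/ stranded (no codas are permitted; onsets are limited to one consonant).
Inserting the epenthetic vowel yields /ŋ/ → /ŋʊ/, /k/ → /kʊ/.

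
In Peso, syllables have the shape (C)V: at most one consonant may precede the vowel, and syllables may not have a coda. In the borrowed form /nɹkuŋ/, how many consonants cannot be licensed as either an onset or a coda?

The consonants /n/, /ɹ/, /ŋ/ cannot be parsed into a legal (C)V syllable (no codas are permitted; onsets are limited to one consonant).

3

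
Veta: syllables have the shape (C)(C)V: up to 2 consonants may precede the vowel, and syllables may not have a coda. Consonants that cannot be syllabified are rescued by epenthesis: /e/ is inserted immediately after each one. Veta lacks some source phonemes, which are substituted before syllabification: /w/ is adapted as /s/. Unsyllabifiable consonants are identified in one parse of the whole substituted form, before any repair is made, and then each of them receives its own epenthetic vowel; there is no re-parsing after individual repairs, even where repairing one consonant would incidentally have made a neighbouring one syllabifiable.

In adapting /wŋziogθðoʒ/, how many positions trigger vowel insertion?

After substitution the input is /sŋziogθðoʒ/.
The unsyllabifiable consonants are /s/, /g/, /ʒ/; each receives one epenthetic vowel.

3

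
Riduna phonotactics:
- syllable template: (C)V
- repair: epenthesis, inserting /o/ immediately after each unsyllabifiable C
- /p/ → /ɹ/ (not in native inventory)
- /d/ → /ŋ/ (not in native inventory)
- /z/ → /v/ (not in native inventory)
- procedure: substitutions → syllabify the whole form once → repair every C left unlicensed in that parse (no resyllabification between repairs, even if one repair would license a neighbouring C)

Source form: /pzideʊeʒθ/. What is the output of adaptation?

Substitution: /p/ → /ɹ/, /z/ → /v/, /d/ → /ŋ/, giving /ɹviŋeʊeʒθ/.
Syllabifying with onset maximization leaves /ɹ/, /ʒ/, /θ/ stranded (no codas are permitted; onsets are limited to one consonant).
Each unlicensed consonant becomes the onset of a new syllable: /ɹ/ → /ɹo/, /ʒ/ → /ʒo/, /θ/ → /θo/.

ɹoviŋeʊeʒoθo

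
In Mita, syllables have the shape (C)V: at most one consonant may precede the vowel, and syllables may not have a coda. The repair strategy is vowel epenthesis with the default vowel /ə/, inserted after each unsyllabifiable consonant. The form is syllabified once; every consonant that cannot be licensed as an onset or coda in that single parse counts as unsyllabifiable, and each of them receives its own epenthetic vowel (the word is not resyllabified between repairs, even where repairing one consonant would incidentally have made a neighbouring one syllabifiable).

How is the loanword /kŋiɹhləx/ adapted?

The consonants /k/, /ɹ/, /h/, /x/ cannot be parsed into a legal (C)V syllable (no codas are permitted; onsets are limited to one consonant).
Inserting the epenthetic vowel yields /k/ → /kə/, /ɹ/ → /ɹə/, /h/ → /hə/, /x/ → /xə/.

kəŋiɹəhələxə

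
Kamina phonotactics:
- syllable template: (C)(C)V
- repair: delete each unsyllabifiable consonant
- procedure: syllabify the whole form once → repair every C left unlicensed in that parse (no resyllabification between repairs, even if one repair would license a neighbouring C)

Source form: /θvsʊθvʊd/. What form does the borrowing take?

vsʊθvʊ

Syllabifying with onset maximization leaves /θ/, /d/ stranded (no codas are permitted; onsets may contain at most 2 consonants).
Each unlicensed consonant is deleted: /θ/, /d/.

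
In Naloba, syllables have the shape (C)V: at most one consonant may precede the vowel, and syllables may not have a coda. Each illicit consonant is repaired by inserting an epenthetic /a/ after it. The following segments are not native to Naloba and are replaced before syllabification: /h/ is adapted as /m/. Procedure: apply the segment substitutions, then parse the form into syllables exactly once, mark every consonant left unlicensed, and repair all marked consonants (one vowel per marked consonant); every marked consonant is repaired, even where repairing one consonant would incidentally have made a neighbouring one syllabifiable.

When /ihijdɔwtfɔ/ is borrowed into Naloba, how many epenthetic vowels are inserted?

After substitution the input is /imijdɔwtfɔ/.
The unsyllabifiable consonants are /j/, /w/, /t/; each receives one epenthetic vowel.

3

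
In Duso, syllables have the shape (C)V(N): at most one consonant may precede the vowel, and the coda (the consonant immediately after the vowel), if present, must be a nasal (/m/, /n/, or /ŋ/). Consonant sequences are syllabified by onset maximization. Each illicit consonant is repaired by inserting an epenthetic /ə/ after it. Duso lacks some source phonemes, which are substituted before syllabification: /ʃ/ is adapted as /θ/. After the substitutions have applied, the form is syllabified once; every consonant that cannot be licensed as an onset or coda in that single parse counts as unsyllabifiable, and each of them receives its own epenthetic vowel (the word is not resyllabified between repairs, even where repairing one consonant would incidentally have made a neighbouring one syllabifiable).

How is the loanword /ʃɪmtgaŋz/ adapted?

θɪmtəgaŋzə

Substitution: /ʃ/ → /θ/, giving /θɪmtgaŋz/.
Syllabifying with onset maximization leaves /t/, /z/ stranded (only a nasal (/m/, /n/, or /ŋ/) is licensed in coda position; onsets are limited to one consonant).
Epenthesis after each stranded consonant: /t/ → /tə/, /z/ → /zə/.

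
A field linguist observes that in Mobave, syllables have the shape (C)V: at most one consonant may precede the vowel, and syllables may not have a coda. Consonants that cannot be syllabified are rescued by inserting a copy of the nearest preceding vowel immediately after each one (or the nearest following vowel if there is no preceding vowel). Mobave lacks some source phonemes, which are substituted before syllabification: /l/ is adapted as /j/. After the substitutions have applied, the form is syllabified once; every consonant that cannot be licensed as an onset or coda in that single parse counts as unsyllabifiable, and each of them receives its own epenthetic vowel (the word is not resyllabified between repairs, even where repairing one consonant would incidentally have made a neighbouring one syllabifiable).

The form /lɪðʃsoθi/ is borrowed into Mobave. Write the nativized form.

Substitution: /l/ → /j/, giving /jɪðʃsoθi/.
The consonants /ð/, /ʃ/ cannot be parsed into a legal (C)V syllable (no codas are permitted; onsets are limited to one consonant).
Epenthesis after each stranded consonant: /ð/ → /ðɪ/, /ʃ/ → /ʃɪ/.

jɪðɪʃɪsoθi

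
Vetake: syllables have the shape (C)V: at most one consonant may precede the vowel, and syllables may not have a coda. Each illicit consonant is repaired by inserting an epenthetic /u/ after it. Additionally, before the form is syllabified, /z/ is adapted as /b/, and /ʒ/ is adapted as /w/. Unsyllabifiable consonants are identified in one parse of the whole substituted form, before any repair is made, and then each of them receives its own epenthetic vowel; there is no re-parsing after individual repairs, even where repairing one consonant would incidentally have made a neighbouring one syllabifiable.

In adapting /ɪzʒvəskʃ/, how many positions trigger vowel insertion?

5

After substitution the input is /ɪbwvəskʃ/.
The unsyllabifiable consonants are /b/, /w/, /s/, /k/, /ʃ/; each receives one epenthetic vowel.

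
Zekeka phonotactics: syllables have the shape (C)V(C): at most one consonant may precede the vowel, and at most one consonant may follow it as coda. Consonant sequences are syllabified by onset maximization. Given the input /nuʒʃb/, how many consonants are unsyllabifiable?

2

Under (C)V(C), the unsyllabifiable consonants are /ʃ/, /b/ (at most one coda consonant is licensed; onsets are limited to one consonant).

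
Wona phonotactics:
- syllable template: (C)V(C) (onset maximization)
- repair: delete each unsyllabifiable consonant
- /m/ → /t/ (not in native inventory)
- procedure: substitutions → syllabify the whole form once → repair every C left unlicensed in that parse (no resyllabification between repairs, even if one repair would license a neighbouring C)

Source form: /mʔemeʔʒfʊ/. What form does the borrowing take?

Substitution: /m/ → /t/, giving /tʔeteʔʒfʊ/.
The consonants /t/, /ʒ/ cannot be parsed into a legal (C)V(C) syllable (at most one coda consonant is licensed; onsets are limited to one consonant).
Deleting the stranded consonants removes /t/, /ʒ/.

ʔeteʔfʊ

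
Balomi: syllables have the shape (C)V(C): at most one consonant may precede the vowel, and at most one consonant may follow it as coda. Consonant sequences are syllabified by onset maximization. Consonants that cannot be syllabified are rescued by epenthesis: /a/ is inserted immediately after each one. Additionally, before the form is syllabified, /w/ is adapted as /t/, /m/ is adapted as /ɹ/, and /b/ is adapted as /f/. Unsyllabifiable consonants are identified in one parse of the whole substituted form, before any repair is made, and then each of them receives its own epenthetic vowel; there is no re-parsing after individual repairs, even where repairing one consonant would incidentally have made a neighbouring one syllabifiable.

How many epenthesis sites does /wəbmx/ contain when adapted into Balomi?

2

After substitution the input is /təfɹx/.
The unsyllabifiable consonants are /ɹ/, /x/; each receives one epenthetic vowel.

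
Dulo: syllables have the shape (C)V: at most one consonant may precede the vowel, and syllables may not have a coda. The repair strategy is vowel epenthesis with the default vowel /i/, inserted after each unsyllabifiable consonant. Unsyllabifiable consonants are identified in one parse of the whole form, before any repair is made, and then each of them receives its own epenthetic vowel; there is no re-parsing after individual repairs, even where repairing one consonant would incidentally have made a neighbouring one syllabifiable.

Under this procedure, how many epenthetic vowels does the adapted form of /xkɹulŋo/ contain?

The unsyllabifiable consonants are /x/, /k/, /l/; each receives one epenthetic vowel.

3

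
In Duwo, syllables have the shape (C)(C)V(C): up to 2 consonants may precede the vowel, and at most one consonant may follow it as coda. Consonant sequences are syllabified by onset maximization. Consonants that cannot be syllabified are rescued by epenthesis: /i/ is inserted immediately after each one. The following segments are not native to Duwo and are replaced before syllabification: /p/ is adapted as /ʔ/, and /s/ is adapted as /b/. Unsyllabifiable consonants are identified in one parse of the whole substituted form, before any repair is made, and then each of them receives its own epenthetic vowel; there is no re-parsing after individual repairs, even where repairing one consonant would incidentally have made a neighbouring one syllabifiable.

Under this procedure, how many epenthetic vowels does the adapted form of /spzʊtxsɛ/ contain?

After substitution the input is /bʔzʊtxbɛ/.
The unsyllabifiable consonants are /b/; each receives one epenthetic vowel.

1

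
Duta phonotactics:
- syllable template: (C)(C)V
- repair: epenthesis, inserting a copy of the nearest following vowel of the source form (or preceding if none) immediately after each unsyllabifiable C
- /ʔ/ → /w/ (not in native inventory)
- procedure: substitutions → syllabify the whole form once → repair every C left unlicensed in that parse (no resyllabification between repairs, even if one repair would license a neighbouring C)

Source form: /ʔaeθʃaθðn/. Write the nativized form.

waeθʃaθaðana

Substitution: /ʔ/ → /w/, giving /waeθʃaθðn/.
Under (C)(C)V, the unsyllabifiable consonants are /θ/, /ð/, /n/ (no codas are permitted; onsets may contain at most 2 consonants).
Inserting the epenthetic vowel yields /θ/ → /θa/, /ð/ → /ða/, /n/ → /na/.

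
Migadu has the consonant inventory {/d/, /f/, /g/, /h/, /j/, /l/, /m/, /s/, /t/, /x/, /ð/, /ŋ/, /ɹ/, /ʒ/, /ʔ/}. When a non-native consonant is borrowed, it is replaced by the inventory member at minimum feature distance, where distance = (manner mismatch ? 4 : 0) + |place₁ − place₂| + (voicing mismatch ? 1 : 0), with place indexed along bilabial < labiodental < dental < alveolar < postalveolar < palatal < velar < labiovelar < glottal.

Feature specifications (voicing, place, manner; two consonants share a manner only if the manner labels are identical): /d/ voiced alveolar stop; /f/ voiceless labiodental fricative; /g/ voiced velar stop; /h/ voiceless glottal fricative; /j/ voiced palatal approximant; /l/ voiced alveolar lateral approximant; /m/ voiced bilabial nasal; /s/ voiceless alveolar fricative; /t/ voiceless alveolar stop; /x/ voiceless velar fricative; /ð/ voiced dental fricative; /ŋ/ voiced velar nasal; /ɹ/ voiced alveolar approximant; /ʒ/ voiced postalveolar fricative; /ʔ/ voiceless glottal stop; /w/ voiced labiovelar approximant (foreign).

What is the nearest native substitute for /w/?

j

/j/ is closest: same manner (approximant), place distance 2 (labiovelar→palatal), same voicing; total 2. Next closest is /ɹ/ at distance 4.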